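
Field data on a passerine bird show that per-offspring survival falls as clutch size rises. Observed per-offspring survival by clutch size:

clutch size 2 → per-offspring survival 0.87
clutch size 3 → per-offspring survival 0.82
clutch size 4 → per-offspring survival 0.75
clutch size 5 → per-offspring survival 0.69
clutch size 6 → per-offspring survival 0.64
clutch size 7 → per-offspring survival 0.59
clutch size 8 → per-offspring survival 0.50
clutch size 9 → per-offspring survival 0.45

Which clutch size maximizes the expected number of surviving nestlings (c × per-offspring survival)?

7

Expected surviving nestlings = c × s(c):
  c=2: 2 × 0.87 = 1.740
  c=3: 3 × 0.82 = 2.460
  c=4: 4 × 0.75 = 3.000
  c=5: 5 × 0.69 = 3.450
  c=6: 6 × 0.64 = 3.840
  c=7: 7 × 0.59 = 4.130
  c=8: 8 × 0.50 = 4.000
  c=9: 9 × 0.45 = 4.050
Maximum at c = 7 (4.130 surviving nestlings).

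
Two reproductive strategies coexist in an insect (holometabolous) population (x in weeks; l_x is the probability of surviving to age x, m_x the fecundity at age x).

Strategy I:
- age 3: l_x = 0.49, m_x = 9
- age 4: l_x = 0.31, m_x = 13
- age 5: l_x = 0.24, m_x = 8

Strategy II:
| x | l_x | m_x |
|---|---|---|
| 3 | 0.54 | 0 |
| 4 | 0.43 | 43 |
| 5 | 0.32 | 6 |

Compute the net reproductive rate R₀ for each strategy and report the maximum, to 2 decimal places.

Strategy I: R₀ = 0.49×9 + 0.31×13 + 0.24×8 = 10.3600
Strategy II: R₀ = 0.54×0 + 0.43×43 + 0.32×6 = 20.4100
Highest R₀: strategy II with 20.4100.

20.41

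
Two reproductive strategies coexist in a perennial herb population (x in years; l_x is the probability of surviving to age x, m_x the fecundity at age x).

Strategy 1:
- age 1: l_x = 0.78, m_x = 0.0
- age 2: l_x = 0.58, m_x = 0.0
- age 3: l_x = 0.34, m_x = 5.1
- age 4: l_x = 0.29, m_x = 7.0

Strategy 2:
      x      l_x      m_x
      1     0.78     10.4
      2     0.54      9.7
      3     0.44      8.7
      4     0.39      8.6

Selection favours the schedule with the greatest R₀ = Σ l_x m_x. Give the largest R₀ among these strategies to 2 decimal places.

20.53

Strategy 1: R₀ = 0.78×0.0 + 0.58×0.0 + 0.34×5.1 + 0.29×7.0 = 3.7640
Strategy 2: R₀ = 0.78×10.4 + 0.54×9.7 + 0.44×8.7 + 0.39×8.6 = 20.5320
Highest R₀: strategy 2 with 20.5320.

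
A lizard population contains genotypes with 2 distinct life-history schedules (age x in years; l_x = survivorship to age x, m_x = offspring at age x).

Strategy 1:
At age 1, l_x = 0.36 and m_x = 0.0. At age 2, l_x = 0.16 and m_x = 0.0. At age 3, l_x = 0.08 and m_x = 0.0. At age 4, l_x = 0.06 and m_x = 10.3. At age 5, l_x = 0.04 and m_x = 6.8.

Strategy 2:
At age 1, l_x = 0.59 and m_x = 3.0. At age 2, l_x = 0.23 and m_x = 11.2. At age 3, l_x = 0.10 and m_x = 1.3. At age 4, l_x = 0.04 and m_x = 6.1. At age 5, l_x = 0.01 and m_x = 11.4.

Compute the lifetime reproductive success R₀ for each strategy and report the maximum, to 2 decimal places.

Strategy 1: R₀ = 0.36×0.0 + 0.16×0.0 + 0.08×0.0 + 0.06×10.3 + 0.04×6.8 = 0.8900
Strategy 2: R₀ = 0.59×3.0 + 0.23×11.2 + 0.10×1.3 + 0.04×6.1 + 0.01×11.4 = 4.8340
Highest R₀: strategy 2 with 4.8340.

4.83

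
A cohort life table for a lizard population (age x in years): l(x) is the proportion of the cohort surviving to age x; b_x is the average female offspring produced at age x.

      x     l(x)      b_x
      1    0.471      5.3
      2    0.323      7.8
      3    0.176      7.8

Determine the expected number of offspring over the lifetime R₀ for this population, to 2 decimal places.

6.39

R₀ = Σ l(x) b_x:
  age 1: 0.471 × 5.3 = 2.4963
  age 2: 0.323 × 7.8 = 2.5194
  age 3: 0.176 × 7.8 = 1.3728
R₀ = 2.4963 + 2.5194 + 1.3728 = 6.3885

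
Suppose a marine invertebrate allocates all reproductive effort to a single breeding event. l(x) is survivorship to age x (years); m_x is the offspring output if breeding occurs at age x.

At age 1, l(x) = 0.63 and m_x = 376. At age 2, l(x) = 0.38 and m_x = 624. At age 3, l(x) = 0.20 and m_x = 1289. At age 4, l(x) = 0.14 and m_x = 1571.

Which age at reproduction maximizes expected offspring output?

Expected offspring if breeding at age x = l(x) × m_x:
  age 1: 0.63 × 376 = 236.880
  age 2: 0.38 × 624 = 237.120
  age 3: 0.20 × 1289 = 257.800
  age 4: 0.14 × 1571 = 219.940
Maximum at age 3 (257.800).

3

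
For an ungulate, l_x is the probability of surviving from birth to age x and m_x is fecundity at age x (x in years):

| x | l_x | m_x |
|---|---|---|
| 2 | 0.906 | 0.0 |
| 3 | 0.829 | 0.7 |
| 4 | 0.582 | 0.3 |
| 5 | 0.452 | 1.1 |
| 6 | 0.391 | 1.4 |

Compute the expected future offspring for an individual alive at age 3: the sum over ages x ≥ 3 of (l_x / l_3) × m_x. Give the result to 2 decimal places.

2.17

l_3 = 0.829. Conditional survival from age 3 to x is l_x / l_3.
  x=3: (0.829/0.829) × 0.7 = 0.7000
  x=4: (0.582/0.829) × 0.3 = 0.2106
  x=5: (0.452/0.829) × 1.1 = 0.5998
  x=6: (0.391/0.829) × 1.4 = 0.6603
Sum = 0.7000 + 0.2106 + 0.5998 + 0.6603 = 2.1707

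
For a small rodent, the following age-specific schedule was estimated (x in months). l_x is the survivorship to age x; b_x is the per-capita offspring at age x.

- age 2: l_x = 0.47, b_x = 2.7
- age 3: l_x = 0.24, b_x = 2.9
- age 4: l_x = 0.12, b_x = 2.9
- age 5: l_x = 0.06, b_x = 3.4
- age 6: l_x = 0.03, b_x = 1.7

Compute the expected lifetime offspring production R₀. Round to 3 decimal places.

R₀ = Σ l_x b_x:
  age 2: 0.47 × 2.7 = 1.2690
  age 3: 0.24 × 2.9 = 0.6960
  age 4: 0.12 × 2.9 = 0.3480
  age 5: 0.06 × 3.4 = 0.2040
  age 6: 0.03 × 1.7 = 0.0510
R₀ = 1.2690 + 0.6960 + 0.3480 + 0.2040 + 0.0510 = 2.5680

2.568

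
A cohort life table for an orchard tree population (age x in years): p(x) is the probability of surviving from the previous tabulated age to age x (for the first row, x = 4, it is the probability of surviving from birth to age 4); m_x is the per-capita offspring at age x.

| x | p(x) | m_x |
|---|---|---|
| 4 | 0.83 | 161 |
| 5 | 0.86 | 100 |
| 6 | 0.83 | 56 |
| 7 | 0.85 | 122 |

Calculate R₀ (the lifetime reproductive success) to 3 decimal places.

Survivorship from birth: l_x = p_4·p_5·…·p_x.
  l_4 = 0.83000
  l_5 = 0.71380
  l_6 = 0.59245
  l_7 = 0.50359
R₀ = Σ l_x m_x:
  age 4: 0.83000 × 161 = 133.6300
  age 5: 0.71380 × 100 = 71.3800
  age 6: 0.59245 × 56 = 33.1772
  age 7: 0.50359 × 122 = 61.4380
R₀ = 133.6300 + 71.3800 + 33.1772 + 61.4380 = 299.6252

299.625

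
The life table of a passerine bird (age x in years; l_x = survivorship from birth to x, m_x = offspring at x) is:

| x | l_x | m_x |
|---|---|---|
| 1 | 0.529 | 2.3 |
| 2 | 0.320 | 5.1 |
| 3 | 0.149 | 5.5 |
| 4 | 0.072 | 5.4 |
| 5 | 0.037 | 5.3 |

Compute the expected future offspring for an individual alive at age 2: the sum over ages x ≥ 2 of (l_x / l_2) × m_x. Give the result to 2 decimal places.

9.49

l_2 = 0.320. Conditional survival from age 2 to x is l_x / l_2.
  x=2: (0.320/0.320) × 5.1 = 5.1000
  x=3: (0.149/0.320) × 5.5 = 2.5609
  x=4: (0.072/0.320) × 5.4 = 1.2150
  x=5: (0.037/0.320) × 5.3 = 0.6128
Sum = 5.1000 + 2.5609 + 1.2150 + 0.6128 = 9.4887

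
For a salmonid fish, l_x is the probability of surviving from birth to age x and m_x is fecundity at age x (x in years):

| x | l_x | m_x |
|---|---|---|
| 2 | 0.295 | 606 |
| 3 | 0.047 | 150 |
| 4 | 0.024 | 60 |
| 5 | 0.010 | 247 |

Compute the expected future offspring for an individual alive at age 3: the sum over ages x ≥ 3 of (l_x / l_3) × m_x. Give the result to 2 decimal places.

l_3 = 0.047. Conditional survival from age 3 to x is l_x / l_3.
  x=3: (0.047/0.047) × 150 = 150.0000
  x=4: (0.024/0.047) × 60 = 30.6383
  x=5: (0.010/0.047) × 247 = 52.5532
Sum = 150.0000 + 30.6383 + 52.5532 = 233.1915

233.19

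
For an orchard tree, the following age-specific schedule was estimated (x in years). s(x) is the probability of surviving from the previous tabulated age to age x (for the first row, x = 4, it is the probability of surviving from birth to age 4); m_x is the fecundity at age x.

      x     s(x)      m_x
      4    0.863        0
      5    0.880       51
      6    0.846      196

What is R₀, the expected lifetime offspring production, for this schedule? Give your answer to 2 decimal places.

164.66

Survivorship from birth: l_x = s_4·s_5·…·s_x.
  l_4 = 0.86300
  l_5 = 0.75944
  l_6 = 0.64249
R₀ = Σ l_x m_x:
  age 4: 0.86300 × 0 = 0.0000
  age 5: 0.75944 × 51 = 38.7314
  age 6: 0.64249 × 196 = 125.9280
R₀ = 0.0000 + 38.7314 + 125.9280 = 164.6595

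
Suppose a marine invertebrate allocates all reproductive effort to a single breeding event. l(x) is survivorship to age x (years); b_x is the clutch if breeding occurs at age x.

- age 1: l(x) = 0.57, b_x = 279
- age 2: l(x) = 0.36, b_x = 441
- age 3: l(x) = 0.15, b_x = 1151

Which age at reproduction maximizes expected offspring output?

Expected offspring if breeding at age x = l(x) × b_x:
  age 1: 0.57 × 279 = 159.030
  age 2: 0.36 × 441 = 158.760
  age 3: 0.15 × 1151 = 172.650
Maximum at age 3 (172.650).

3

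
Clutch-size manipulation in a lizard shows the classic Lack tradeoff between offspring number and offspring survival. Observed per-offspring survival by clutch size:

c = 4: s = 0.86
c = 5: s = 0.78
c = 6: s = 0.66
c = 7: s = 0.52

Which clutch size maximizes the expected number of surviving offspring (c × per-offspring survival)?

6

Expected surviving offspring = c × s(c):
  c=4: 4 × 0.86 = 3.440
  c=5: 5 × 0.78 = 3.900
  c=6: 6 × 0.66 = 3.960
  c=7: 7 × 0.52 = 3.640
Maximum at c = 6 (3.960 surviving offspring).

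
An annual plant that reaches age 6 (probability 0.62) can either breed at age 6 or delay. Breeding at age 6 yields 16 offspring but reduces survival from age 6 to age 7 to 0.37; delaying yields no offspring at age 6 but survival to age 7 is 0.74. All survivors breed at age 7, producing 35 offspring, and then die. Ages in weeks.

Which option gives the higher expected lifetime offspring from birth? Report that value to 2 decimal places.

breed at age 6: R₀ = 0.62 × (16 + 0.37 × 35) = 0.62 × 28.9500 = 17.9490
delay to age 7: R₀ = 0.62 × (0.74 × 35) = 0.62 × 25.9000 = 16.0580
Higher: breed at age 6 (17.9490).

17.95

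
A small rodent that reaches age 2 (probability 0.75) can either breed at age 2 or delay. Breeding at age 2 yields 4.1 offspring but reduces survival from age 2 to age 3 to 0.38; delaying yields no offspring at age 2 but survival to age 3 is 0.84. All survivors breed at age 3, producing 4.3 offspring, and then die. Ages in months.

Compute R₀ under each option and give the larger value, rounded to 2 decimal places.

4.30

breed at age 2: R₀ = 0.75 × (4.1 + 0.38 × 4.3) = 0.75 × 5.7340 = 4.3005
delay to age 3: R₀ = 0.75 × (0.84 × 4.3) = 0.75 × 3.6120 = 2.7090
Higher: breed at age 2 (4.3005).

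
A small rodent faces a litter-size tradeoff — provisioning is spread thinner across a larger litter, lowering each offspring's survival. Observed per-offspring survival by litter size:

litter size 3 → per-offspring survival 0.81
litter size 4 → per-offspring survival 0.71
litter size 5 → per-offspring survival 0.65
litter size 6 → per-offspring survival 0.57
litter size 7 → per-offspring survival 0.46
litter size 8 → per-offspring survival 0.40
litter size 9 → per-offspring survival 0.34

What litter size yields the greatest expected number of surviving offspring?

Expected surviving offspring = c × s(c):
  c=3: 3 × 0.81 = 2.430
  c=4: 4 × 0.71 = 2.840
  c=5: 5 × 0.65 = 3.250
  c=6: 6 × 0.57 = 3.420
  c=7: 7 × 0.46 = 3.220
  c=8: 8 × 0.40 = 3.200
  c=9: 9 × 0.34 = 3.060
Maximum at c = 6 (3.420 surviving offspring).

6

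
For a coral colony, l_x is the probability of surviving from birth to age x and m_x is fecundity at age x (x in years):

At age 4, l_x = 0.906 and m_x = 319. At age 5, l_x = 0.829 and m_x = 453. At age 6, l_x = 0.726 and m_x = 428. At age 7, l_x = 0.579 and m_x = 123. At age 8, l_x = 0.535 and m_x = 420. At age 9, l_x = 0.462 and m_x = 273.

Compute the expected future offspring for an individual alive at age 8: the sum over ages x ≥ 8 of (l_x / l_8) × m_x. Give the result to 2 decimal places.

655.75

l_8 = 0.535. Conditional survival from age 8 to x is l_x / l_8.
  x=8: (0.535/0.535) × 420 = 420.0000
  x=9: (0.462/0.535) × 273 = 235.7495
Sum = 420.0000 + 235.7495 = 655.7495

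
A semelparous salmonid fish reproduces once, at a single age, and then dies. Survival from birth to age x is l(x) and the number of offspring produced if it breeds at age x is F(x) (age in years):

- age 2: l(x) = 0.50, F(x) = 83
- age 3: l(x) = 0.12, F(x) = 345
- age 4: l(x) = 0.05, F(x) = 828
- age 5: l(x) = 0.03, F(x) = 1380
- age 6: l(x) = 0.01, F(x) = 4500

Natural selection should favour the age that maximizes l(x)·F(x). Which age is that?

Expected offspring if breeding at age x = l(x) × F(x):
  age 2: 0.50 × 83 = 41.500
  age 3: 0.12 × 345 = 41.400
  age 4: 0.05 × 828 = 41.400
  age 5: 0.03 × 1380 = 41.400
  age 6: 0.01 × 4500 = 45.000
Maximum at age 6 (45.000).

6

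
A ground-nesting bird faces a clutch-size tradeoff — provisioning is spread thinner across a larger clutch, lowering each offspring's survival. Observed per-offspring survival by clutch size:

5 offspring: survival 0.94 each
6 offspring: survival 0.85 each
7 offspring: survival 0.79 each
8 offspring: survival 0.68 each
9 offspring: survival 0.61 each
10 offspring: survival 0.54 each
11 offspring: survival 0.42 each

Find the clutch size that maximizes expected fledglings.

Expected fledglings = c × s(c):
  c=5: 5 × 0.94 = 4.700
  c=6: 6 × 0.85 = 5.100
  c=7: 7 × 0.79 = 5.530
  c=8: 8 × 0.68 = 5.440
  c=9: 9 × 0.61 = 5.490
  c=10: 10 × 0.54 = 5.400
  c=11: 11 × 0.42 = 4.620
Maximum at c = 7 (5.530 fledglings).

7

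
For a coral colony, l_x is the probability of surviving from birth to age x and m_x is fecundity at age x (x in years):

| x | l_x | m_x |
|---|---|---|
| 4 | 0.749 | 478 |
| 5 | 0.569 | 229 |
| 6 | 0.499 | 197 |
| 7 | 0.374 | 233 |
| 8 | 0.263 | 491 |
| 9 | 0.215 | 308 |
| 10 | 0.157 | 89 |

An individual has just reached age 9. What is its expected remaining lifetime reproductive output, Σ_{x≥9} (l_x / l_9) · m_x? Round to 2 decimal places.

372.99

l_9 = 0.215. Conditional survival from age 9 to x is l_x / l_9.
  x=9: (0.215/0.215) × 308 = 308.0000
  x=10: (0.157/0.215) × 89 = 64.9907
Sum = 308.0000 + 64.9907 = 372.9907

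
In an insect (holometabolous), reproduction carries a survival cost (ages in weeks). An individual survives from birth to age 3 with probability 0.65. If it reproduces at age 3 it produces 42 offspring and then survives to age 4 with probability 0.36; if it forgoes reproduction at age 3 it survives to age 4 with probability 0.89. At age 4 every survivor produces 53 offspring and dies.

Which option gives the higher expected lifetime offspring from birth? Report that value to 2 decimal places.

39.70

breed at age 3: R₀ = 0.65 × (42 + 0.36 × 53) = 0.65 × 61.0800 = 39.7020
delay to age 4: R₀ = 0.65 × (0.89 × 53) = 0.65 × 47.1700 = 30.6605
Higher: breed at age 3 (39.7020).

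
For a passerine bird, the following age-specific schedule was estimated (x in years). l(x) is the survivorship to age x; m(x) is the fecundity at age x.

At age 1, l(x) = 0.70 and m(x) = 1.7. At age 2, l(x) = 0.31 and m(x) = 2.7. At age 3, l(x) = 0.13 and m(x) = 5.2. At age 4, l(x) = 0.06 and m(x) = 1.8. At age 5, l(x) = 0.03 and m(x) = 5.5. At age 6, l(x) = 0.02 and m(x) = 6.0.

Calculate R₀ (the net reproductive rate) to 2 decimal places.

3.10

R₀ = Σ l(x) m(x):
  age 1: 0.70 × 1.7 = 1.1900
  age 2: 0.31 × 2.7 = 0.8370
  age 3: 0.13 × 5.2 = 0.6760
  age 4: 0.06 × 1.8 = 0.1080
  age 5: 0.03 × 5.5 = 0.1650
  age 6: 0.02 × 6.0 = 0.1200
R₀ = 1.1900 + 0.8370 + 0.6760 + 0.1080 + 0.1650 + 0.1200 = 3.0960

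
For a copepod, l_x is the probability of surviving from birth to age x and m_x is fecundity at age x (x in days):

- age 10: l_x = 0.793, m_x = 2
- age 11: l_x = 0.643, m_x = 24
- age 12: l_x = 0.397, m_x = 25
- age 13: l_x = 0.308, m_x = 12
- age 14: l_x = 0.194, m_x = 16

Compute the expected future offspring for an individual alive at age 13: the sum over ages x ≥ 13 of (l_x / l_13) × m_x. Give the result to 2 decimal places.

22.08

l_13 = 0.308. Conditional survival from age 13 to x is l_x / l_13.
  x=13: (0.308/0.308) × 12 = 12.0000
  x=14: (0.194/0.308) × 16 = 10.0779
Sum = 12.0000 + 10.0779 = 22.0779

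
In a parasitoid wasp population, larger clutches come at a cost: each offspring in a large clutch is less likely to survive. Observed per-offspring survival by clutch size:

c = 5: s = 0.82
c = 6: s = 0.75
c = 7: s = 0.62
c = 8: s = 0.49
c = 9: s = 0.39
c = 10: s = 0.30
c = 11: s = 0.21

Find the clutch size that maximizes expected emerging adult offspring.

6

Expected emerging adult offspring = c × s(c):
  c=5: 5 × 0.82 = 4.100
  c=6: 6 × 0.75 = 4.500
  c=7: 7 × 0.62 = 4.340
  c=8: 8 × 0.49 = 3.920
  c=9: 9 × 0.39 = 3.510
  c=10: 10 × 0.30 = 3.000
  c=11: 11 × 0.21 = 2.310
Maximum at c = 6 (4.500 emerging adult offspring).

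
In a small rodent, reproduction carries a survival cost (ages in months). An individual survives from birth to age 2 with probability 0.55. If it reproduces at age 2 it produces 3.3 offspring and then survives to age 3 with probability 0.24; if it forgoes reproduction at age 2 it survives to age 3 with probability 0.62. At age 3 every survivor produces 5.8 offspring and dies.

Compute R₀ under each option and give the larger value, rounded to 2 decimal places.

breed at age 2: R₀ = 0.55 × (3.3 + 0.24 × 5.8) = 0.55 × 4.6920 = 2.5806
delay to age 3: R₀ = 0.55 × (0.62 × 5.8) = 0.55 × 3.5960 = 1.9778
Higher: breed at age 2 (2.5806).

2.58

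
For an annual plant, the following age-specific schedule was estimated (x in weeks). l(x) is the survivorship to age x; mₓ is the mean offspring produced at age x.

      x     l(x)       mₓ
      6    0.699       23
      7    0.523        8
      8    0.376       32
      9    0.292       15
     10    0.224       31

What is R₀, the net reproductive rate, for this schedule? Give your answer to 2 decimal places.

43.62

R₀ = Σ l(x) mₓ:
  age 6: 0.699 × 23 = 16.0770
  age 7: 0.523 × 8 = 4.1840
  age 8: 0.376 × 32 = 12.0320
  age 9: 0.292 × 15 = 4.3800
  age 10: 0.224 × 31 = 6.9440
R₀ = 16.0770 + 4.1840 + 12.0320 + 4.3800 + 6.9440 = 43.6170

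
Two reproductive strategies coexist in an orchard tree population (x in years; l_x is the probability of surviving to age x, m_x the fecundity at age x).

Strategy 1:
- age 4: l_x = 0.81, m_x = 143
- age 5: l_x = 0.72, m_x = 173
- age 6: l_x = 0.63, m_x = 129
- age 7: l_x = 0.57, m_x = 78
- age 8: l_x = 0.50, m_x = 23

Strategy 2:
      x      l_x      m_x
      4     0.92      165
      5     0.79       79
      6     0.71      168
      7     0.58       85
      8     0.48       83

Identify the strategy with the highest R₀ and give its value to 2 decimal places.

422.63

Strategy 1: R₀ = 0.81×143 + 0.72×173 + 0.63×129 + 0.57×78 + 0.50×23 = 377.6200
Strategy 2: R₀ = 0.92×165 + 0.79×79 + 0.71×168 + 0.58×85 + 0.48×83 = 422.6300
Highest R₀: strategy 2 with 422.6300.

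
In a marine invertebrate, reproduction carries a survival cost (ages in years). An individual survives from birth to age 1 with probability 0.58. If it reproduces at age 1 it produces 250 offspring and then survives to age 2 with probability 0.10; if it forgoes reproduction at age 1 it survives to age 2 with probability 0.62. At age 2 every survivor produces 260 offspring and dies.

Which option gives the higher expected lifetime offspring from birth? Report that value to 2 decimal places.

160.08

breed at age 1: R₀ = 0.58 × (250 + 0.10 × 260) = 0.58 × 276.0000 = 160.0800
delay to age 2: R₀ = 0.58 × (0.62 × 260) = 0.58 × 161.2000 = 93.4960
Higher: breed at age 1 (160.0800).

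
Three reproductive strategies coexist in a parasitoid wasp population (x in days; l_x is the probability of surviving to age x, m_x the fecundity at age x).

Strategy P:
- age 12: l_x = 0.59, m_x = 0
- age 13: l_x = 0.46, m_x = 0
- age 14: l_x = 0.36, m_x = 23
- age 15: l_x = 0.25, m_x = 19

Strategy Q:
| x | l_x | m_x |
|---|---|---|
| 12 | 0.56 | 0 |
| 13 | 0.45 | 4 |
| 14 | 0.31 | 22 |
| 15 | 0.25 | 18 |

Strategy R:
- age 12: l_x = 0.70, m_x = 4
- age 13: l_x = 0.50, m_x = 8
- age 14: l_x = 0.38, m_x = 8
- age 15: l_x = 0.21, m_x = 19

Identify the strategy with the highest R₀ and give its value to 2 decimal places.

Strategy P: R₀ = 0.59×0 + 0.46×0 + 0.36×23 + 0.25×19 = 13.0300
Strategy Q: R₀ = 0.56×0 + 0.45×4 + 0.31×22 + 0.25×18 = 13.1200
Strategy R: R₀ = 0.70×4 + 0.50×8 + 0.38×8 + 0.21×19 = 13.8300
Highest R₀: strategy R with 13.8300.

13.83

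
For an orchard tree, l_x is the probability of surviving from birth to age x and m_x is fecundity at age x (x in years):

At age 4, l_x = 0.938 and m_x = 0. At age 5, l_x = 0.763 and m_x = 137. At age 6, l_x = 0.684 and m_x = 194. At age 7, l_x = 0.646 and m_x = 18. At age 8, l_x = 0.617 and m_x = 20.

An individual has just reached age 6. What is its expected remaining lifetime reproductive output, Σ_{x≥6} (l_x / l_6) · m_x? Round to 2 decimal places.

229.04

l_6 = 0.684. Conditional survival from age 6 to x is l_x / l_6.
  x=6: (0.684/0.684) × 194 = 194.0000
  x=7: (0.646/0.684) × 18 = 17.0000
  x=8: (0.617/0.684) × 20 = 18.0409
Sum = 194.0000 + 17.0000 + 18.0409 = 229.0409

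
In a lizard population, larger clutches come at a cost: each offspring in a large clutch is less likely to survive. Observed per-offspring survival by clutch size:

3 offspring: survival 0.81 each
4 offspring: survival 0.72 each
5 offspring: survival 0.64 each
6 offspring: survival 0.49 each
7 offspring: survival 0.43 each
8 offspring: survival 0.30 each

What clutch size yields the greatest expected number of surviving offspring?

5

Expected surviving offspring = c × s(c):
  c=3: 3 × 0.81 = 2.430
  c=4: 4 × 0.72 = 2.880
  c=5: 5 × 0.64 = 3.200
  c=6: 6 × 0.49 = 2.940
  c=7: 7 × 0.43 = 3.010
  c=8: 8 × 0.30 = 2.400
Maximum at c = 5 (3.200 surviving offspring).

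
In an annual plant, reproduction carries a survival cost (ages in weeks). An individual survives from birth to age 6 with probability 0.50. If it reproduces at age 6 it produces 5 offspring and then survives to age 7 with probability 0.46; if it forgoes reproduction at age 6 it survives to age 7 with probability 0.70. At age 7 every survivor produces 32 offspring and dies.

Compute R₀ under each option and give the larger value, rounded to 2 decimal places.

11.20

breed at age 6: R₀ = 0.50 × (5 + 0.46 × 32) = 0.50 × 19.7200 = 9.8600
delay to age 7: R₀ = 0.50 × (0.70 × 32) = 0.50 × 22.4000 = 11.2000
Higher: delay to age 7 (11.2000).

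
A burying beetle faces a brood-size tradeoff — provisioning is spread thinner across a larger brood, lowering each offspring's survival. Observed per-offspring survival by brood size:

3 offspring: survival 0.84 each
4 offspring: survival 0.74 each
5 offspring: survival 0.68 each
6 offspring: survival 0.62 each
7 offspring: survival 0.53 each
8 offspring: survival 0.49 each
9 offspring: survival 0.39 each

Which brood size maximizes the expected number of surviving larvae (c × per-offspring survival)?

8

Expected surviving larvae = c × s(c):
  c=3: 3 × 0.84 = 2.520
  c=4: 4 × 0.74 = 2.960
  c=5: 5 × 0.68 = 3.400
  c=6: 6 × 0.62 = 3.720
  c=7: 7 × 0.53 = 3.710
  c=8: 8 × 0.49 = 3.920
  c=9: 9 × 0.39 = 3.510
Maximum at c = 8 (3.920 surviving larvae).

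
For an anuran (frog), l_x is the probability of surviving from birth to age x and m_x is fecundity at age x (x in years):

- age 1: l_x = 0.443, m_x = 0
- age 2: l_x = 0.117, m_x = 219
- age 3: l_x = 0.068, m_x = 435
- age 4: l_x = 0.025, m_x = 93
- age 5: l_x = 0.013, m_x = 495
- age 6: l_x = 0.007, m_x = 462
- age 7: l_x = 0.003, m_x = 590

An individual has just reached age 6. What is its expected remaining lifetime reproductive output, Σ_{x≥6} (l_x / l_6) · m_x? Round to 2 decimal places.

714.86

l_6 = 0.007. Conditional survival from age 6 to x is l_x / l_6.
  x=6: (0.007/0.007) × 462 = 462.0000
  x=7: (0.003/0.007) × 590 = 252.8571
Sum = 462.0000 + 252.8571 = 714.8571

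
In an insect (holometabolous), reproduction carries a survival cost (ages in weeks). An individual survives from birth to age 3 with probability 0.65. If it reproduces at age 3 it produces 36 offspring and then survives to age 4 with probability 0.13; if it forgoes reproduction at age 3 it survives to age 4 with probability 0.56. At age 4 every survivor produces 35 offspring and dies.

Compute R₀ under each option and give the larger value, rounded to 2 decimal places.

breed at age 3: R₀ = 0.65 × (36 + 0.13 × 35) = 0.65 × 40.5500 = 26.3575
delay to age 4: R₀ = 0.65 × (0.56 × 35) = 0.65 × 19.6000 = 12.7400
Higher: breed at age 3 (26.3575).

26.36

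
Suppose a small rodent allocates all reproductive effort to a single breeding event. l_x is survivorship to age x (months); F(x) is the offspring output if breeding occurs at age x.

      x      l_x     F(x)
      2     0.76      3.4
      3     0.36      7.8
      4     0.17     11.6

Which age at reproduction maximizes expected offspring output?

Expected offspring if breeding at age x = l_x × F(x):
  age 2: 0.76 × 3.4 = 2.584
  age 3: 0.36 × 7.8 = 2.808
  age 4: 0.17 × 11.6 = 1.972
Maximum at age 3 (2.808).

3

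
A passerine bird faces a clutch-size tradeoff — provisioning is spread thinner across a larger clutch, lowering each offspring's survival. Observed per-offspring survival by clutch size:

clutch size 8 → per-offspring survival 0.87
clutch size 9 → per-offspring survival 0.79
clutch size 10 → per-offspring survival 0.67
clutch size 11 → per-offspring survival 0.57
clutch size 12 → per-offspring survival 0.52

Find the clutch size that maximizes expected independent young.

Expected independent young = c × s(c):
  c=8: 8 × 0.87 = 6.960
  c=9: 9 × 0.79 = 7.110
  c=10: 10 × 0.67 = 6.700
  c=11: 11 × 0.57 = 6.270
  c=12: 12 × 0.52 = 6.240
Maximum at c = 9 (7.110 independent young).

9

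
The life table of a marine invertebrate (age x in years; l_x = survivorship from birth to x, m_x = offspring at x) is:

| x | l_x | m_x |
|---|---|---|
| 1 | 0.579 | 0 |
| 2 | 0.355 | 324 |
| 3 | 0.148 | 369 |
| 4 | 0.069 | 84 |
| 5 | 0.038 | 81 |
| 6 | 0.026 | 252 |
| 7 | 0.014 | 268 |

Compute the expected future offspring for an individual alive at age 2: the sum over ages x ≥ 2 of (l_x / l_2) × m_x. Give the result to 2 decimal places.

l_2 = 0.355. Conditional survival from age 2 to x is l_x / l_2.
  x=2: (0.355/0.355) × 324 = 324.0000
  x=3: (0.148/0.355) × 369 = 153.8366
  x=4: (0.069/0.355) × 84 = 16.3268
  x=5: (0.038/0.355) × 81 = 8.6704
  x=6: (0.026/0.355) × 252 = 18.4563
  x=7: (0.014/0.355) × 268 = 10.5690
Sum = 324.0000 + 153.8366 + 16.3268 + 8.6704 + 18.4563 + 10.5690 = 531.8592

531.86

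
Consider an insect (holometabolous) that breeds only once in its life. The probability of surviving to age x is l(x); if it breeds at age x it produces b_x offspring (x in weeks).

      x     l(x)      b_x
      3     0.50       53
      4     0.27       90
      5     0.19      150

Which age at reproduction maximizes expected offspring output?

5

Expected offspring if breeding at age x = l(x) × b_x:
  age 3: 0.50 × 53 = 26.500
  age 4: 0.27 × 90 = 24.300
  age 5: 0.19 × 150 = 28.500
Maximum at age 5 (28.500).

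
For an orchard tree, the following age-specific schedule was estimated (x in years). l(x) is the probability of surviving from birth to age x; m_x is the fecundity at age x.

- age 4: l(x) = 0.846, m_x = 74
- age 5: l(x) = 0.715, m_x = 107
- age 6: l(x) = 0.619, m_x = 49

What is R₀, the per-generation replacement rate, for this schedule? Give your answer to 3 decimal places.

R₀ = Σ l(x) m_x:
  age 4: 0.846 × 74 = 62.6040
  age 5: 0.715 × 107 = 76.5050
  age 6: 0.619 × 49 = 30.3310
R₀ = 62.6040 + 76.5050 + 30.3310 = 169.4400

169.440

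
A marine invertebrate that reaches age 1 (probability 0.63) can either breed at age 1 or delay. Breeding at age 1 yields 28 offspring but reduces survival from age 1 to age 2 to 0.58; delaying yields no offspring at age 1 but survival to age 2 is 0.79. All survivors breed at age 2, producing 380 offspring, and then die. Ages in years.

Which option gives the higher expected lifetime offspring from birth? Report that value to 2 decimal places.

breed at age 1: R₀ = 0.63 × (28 + 0.58 × 380) = 0.63 × 248.4000 = 156.4920
delay to age 2: R₀ = 0.63 × (0.79 × 380) = 0.63 × 300.2000 = 189.1260
Higher: delay to age 2 (189.1260).

189.13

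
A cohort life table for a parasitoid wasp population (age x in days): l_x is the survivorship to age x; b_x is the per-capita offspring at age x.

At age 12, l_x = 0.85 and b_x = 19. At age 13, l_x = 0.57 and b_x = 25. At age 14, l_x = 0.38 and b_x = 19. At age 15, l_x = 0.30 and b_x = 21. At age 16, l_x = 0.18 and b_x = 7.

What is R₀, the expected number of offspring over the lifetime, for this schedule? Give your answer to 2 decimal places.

45.18

R₀ = Σ l_x b_x:
  age 12: 0.85 × 19 = 16.1500
  age 13: 0.57 × 25 = 14.2500
  age 14: 0.38 × 19 = 7.2200
  age 15: 0.30 × 21 = 6.3000
  age 16: 0.18 × 7 = 1.2600
R₀ = 16.1500 + 14.2500 + 7.2200 + 6.3000 + 1.2600 = 45.1800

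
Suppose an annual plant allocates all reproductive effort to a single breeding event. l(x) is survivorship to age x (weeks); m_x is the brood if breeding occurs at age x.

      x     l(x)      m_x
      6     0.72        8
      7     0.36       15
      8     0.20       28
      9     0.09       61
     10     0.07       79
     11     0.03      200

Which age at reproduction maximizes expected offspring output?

11

Expected offspring if breeding at age x = l(x) × m_x:
  age 6: 0.72 × 8 = 5.760
  age 7: 0.36 × 15 = 5.400
  age 8: 0.20 × 28 = 5.600
  age 9: 0.09 × 61 = 5.490
  age 10: 0.07 × 79 = 5.530
  age 11: 0.03 × 200 = 6.000
Maximum at age 11 (6.000).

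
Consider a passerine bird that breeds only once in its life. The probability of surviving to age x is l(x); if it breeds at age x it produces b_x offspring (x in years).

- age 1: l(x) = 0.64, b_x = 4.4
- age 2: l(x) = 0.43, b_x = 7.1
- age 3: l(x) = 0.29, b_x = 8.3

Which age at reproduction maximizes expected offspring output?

Expected offspring if breeding at age x = l(x) × b_x:
  age 1: 0.64 × 4.4 = 2.816
  age 2: 0.43 × 7.1 = 3.053
  age 3: 0.29 × 8.3 = 2.407
Maximum at age 2 (3.053).

2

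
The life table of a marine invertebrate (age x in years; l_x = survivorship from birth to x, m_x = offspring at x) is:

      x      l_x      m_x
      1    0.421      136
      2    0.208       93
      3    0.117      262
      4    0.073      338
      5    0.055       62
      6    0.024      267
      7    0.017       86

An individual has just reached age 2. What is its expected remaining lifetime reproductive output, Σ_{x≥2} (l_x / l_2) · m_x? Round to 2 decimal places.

l_2 = 0.208. Conditional survival from age 2 to x is l_x / l_2.
  x=2: (0.208/0.208) × 93 = 93.0000
  x=3: (0.117/0.208) × 262 = 147.3750
  x=4: (0.073/0.208) × 338 = 118.6250
  x=5: (0.055/0.208) × 62 = 16.3942
  x=6: (0.024/0.208) × 267 = 30.8077
  x=7: (0.017/0.208) × 86 = 7.0288
Sum = 93.0000 + 147.3750 + 118.6250 + 16.3942 + 30.8077 + 7.0288 = 413.2308

413.23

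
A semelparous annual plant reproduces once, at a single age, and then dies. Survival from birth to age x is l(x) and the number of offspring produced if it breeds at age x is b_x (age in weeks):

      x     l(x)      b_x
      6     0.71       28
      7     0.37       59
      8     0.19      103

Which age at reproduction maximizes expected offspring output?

Expected offspring if breeding at age x = l(x) × b_x:
  age 6: 0.71 × 28 = 19.880
  age 7: 0.37 × 59 = 21.830
  age 8: 0.19 × 103 = 19.570
Maximum at age 7 (21.830).

7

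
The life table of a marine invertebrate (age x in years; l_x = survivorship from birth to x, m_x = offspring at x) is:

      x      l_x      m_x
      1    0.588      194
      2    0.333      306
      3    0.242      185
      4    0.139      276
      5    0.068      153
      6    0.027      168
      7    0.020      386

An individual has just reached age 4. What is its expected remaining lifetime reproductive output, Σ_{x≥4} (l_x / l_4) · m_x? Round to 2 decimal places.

439.02

l_4 = 0.139. Conditional survival from age 4 to x is l_x / l_4.
  x=4: (0.139/0.139) × 276 = 276.0000
  x=5: (0.068/0.139) × 153 = 74.8489
  x=6: (0.027/0.139) × 168 = 32.6331
  x=7: (0.020/0.139) × 386 = 55.5396
Sum = 276.0000 + 74.8489 + 32.6331 + 55.5396 = 439.0216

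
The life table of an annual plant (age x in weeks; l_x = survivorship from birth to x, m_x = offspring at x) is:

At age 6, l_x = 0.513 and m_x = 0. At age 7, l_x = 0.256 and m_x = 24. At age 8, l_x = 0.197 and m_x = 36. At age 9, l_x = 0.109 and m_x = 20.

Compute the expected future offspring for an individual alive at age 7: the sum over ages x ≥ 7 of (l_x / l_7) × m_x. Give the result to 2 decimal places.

l_7 = 0.256. Conditional survival from age 7 to x is l_x / l_7.
  x=7: (0.256/0.256) × 24 = 24.0000
  x=8: (0.197/0.256) × 36 = 27.7031
  x=9: (0.109/0.256) × 20 = 8.5156
Sum = 24.0000 + 27.7031 + 8.5156 = 60.2188

60.22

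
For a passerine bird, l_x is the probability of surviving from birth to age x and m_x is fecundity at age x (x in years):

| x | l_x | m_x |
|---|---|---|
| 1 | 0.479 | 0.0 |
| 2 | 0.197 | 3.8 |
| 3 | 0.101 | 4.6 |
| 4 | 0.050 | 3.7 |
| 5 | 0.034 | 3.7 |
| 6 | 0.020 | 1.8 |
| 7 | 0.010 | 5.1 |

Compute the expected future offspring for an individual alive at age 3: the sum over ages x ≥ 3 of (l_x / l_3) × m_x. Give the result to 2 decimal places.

8.54

l_3 = 0.101. Conditional survival from age 3 to x is l_x / l_3.
  x=3: (0.101/0.101) × 4.6 = 4.6000
  x=4: (0.050/0.101) × 3.7 = 1.8317
  x=5: (0.034/0.101) × 3.7 = 1.2455
  x=6: (0.020/0.101) × 1.8 = 0.3564
  x=7: (0.010/0.101) × 5.1 = 0.5050
Sum = 4.6000 + 1.8317 + 1.2455 + 0.3564 + 0.5050 = 8.5386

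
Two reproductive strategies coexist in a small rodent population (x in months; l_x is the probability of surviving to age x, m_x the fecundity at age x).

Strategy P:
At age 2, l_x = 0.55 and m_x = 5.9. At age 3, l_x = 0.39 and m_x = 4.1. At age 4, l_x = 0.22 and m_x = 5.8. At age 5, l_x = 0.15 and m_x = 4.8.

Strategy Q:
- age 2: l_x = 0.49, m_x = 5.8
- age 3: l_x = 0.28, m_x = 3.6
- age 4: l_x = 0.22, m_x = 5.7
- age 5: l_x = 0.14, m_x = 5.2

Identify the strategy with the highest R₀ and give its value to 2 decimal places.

6.84

Strategy P: R₀ = 0.55×5.9 + 0.39×4.1 + 0.22×5.8 + 0.15×4.8 = 6.8400
Strategy Q: R₀ = 0.49×5.8 + 0.28×3.6 + 0.22×5.7 + 0.14×5.2 = 5.8320
Highest R₀: strategy P with 6.8400.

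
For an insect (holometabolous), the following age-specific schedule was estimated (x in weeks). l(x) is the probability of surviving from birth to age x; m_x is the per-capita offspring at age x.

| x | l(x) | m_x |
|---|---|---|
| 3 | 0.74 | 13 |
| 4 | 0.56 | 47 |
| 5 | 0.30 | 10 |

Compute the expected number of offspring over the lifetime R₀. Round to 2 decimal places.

R₀ = Σ l(x) m_x:
  age 3: 0.74 × 13 = 9.6200
  age 4: 0.56 × 47 = 26.3200
  age 5: 0.30 × 10 = 3.0000
R₀ = 9.6200 + 26.3200 + 3.0000 = 38.9400

38.94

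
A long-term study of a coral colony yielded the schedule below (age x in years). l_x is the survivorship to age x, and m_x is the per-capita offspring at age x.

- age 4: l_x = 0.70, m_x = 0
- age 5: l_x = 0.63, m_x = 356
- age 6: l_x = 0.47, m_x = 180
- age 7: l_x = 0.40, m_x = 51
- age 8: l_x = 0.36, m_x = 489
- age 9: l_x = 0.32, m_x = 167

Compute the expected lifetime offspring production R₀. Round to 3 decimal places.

558.760

R₀ = Σ l_x m_x:
  age 4: 0.70 × 0 = 0.0000
  age 5: 0.63 × 356 = 224.2800
  age 6: 0.47 × 180 = 84.6000
  age 7: 0.40 × 51 = 20.4000
  age 8: 0.36 × 489 = 176.0400
  age 9: 0.32 × 167 = 53.4400
R₀ = 0.0000 + 224.2800 + 84.6000 + 20.4000 + 176.0400 + 53.4400 = 558.7600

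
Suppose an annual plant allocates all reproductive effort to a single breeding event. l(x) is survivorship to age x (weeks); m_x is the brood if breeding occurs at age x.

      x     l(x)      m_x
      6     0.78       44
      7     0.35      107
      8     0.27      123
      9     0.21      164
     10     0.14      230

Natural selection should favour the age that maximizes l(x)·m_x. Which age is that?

Expected offspring if breeding at age x = l(x) × m_x:
  age 6: 0.78 × 44 = 34.320
  age 7: 0.35 × 107 = 37.450
  age 8: 0.27 × 123 = 33.210
  age 9: 0.21 × 164 = 34.440
  age 10: 0.14 × 230 = 32.200
Maximum at age 7 (37.450).

7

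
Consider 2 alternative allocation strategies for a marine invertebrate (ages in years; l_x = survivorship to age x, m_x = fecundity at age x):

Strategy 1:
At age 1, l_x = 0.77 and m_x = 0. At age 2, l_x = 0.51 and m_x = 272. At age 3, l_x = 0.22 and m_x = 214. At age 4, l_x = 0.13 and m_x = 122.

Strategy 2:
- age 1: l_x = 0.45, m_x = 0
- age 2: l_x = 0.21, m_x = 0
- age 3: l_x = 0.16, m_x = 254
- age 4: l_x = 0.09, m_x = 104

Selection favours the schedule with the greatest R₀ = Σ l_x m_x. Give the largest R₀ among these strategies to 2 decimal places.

201.66

Strategy 1: R₀ = 0.77×0 + 0.51×272 + 0.22×214 + 0.13×122 = 201.6600
Strategy 2: R₀ = 0.45×0 + 0.21×0 + 0.16×254 + 0.09×104 = 50.0000
Highest R₀: strategy 1 with 201.6600.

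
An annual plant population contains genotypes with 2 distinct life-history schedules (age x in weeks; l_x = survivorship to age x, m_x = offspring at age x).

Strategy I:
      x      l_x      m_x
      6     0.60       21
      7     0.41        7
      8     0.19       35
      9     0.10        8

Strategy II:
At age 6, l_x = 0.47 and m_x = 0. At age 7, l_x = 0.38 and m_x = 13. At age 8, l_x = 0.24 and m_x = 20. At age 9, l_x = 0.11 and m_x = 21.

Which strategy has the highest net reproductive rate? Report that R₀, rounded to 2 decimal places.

Strategy I: R₀ = 0.60×21 + 0.41×7 + 0.19×35 + 0.10×8 = 22.9200
Strategy II: R₀ = 0.47×0 + 0.38×13 + 0.24×20 + 0.11×21 = 12.0500
Highest R₀: strategy I with 22.9200.

22.92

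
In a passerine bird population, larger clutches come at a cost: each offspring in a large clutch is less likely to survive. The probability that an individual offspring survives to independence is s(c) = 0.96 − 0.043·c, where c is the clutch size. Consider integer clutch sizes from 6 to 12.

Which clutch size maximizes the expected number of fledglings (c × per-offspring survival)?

11

Expected fledglings = c × s(c):
  c=6: 6 × 0.702 = 4.212
  c=7: 7 × 0.659 = 4.613
  c=8: 8 × 0.616 = 4.928
  c=9: 9 × 0.573 = 5.157
  c=10: 10 × 0.530 = 5.300
  c=11: 11 × 0.487 = 5.357
  c=12: 12 × 0.444 = 5.328
Maximum at c = 11 (5.357 fledglings).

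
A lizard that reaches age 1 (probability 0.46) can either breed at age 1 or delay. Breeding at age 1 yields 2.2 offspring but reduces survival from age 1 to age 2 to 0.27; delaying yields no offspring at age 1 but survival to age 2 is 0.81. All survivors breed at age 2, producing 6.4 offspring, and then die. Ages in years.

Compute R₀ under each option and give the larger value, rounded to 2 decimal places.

2.38

breed at age 1: R₀ = 0.46 × (2.2 + 0.27 × 6.4) = 0.46 × 3.9280 = 1.8069
delay to age 2: R₀ = 0.46 × (0.81 × 6.4) = 0.46 × 5.1840 = 2.3846
Higher: delay to age 2 (2.3846).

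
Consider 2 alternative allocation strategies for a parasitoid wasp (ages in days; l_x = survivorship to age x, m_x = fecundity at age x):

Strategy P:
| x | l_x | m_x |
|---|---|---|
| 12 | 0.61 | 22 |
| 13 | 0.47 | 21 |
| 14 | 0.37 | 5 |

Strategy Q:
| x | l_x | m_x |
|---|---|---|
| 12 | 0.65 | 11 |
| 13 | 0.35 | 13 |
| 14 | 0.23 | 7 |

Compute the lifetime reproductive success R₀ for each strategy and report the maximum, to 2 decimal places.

Strategy P: R₀ = 0.61×22 + 0.47×21 + 0.37×5 = 25.1400
Strategy Q: R₀ = 0.65×11 + 0.35×13 + 0.23×7 = 13.3100
Highest R₀: strategy P with 25.1400.

25.14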